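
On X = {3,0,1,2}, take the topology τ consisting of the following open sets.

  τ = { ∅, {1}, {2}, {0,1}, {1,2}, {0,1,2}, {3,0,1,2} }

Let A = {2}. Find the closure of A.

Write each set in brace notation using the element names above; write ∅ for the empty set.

X∖A={3,0,1}, int(X∖A)={0,1}, hence cl(A)={3,2}

{3,2}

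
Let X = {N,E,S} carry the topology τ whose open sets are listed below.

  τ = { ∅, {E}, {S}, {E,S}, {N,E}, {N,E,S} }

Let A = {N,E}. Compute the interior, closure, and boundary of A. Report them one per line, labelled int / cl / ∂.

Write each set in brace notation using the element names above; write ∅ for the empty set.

int(A) = {N,E}
cl(A)  = {N,E}
∂A     = ∅

interior: largest open inside A is {N,E} (from ∅, {E}, {N,E})
cl via duality: int({S}) = {S}, so X∖{S} = {N,E}
cl∖int = ∅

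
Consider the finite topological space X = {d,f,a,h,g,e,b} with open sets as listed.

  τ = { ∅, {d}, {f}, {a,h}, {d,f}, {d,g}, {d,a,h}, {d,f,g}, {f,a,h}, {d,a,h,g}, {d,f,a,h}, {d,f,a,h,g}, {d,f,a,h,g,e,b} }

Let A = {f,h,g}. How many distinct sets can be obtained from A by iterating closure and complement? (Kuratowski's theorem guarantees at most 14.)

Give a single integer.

12

cl via duality: int({d,a,e,b}) = {d}, so X∖{d} = {f,a,h,g,e,b}
Write k for closure, c for complement:
  1. A     = {f,h,g}
  2. kA    = {f,a,h,g,e,b}
  3. cA    = {d,a,e,b}
  4. ckA   = {d}
  5. kcA   = {d,a,h,g,e,b}
  6. kckA  = {d,g,e,b}
  7. ckcA  = {f}
  8. ckckA = {f,a,h}
  9. kckcA = {f,e,b}
  10. kckckA = {f,a,h,e,b}
  11. ckckcA = {d,a,h,g}
  12. ckckckA = {d,g}
applying k or c yields no new set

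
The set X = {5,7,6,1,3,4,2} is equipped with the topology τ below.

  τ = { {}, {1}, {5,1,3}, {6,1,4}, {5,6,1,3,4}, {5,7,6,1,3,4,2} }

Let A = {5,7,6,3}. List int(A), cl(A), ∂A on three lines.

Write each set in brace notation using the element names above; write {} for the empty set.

open subsets of A: {}; so int(A) = {}
closure: X∖int(X∖A) = X∖{1} = {5,7,6,3,4,2}
∂A = {5,7,6,3,4,2} minus {} = {5,7,6,3,4,2}

int(A) = {}
cl(A)  = {5,7,6,3,4,2}
∂A     = {5,7,6,3,4,2}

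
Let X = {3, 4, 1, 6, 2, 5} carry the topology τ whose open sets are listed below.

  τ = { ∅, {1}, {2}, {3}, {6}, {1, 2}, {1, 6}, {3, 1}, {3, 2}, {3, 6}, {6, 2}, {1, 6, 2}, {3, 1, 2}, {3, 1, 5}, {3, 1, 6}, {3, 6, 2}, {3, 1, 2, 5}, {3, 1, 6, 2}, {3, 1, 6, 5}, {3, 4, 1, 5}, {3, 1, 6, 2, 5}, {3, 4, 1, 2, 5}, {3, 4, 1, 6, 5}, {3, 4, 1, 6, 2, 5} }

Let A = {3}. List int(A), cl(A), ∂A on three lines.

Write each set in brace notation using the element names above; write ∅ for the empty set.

int(A) = {3}
cl(A)  = {3, 4, 5}
∂A     = {4, 5}

open subsets of A: ∅, {3}; so int(A) = {3}
closure: X∖int(X∖A) = X∖{1, 6, 2} = {3, 4, 5}
∂A = {3, 4, 5} minus {3} = {4, 5}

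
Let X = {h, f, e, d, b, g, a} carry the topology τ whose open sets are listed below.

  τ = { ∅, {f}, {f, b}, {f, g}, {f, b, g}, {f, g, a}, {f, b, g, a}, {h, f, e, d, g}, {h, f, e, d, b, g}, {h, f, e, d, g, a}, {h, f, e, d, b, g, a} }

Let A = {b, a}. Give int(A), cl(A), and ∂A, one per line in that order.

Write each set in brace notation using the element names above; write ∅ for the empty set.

interior: largest open inside A is ∅ (from ∅)
cl via duality: int({h, f, e, d, g}) = {h, f, e, d, g}, so X∖{h, f, e, d, g} = {b, a}
cl∖int = {b, a}

int(A) = ∅
cl(A)  = {b, a}
∂A     = {b, a}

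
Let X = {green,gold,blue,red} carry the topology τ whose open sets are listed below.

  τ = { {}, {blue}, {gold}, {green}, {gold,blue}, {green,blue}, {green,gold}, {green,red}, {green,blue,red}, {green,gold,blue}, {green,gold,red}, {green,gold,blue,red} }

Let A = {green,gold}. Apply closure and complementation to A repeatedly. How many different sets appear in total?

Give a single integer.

X∖A={blue,red}, int(X∖A)={blue}, hence cl(A)={green,gold,red}
Orbit (k=closure, c=complement):
  1. A     = {green,gold}
  2. kA    = {green,gold,red}
  3. cA    = {blue,red}
  4. ckA   = {blue}
(closed under both — stop)

4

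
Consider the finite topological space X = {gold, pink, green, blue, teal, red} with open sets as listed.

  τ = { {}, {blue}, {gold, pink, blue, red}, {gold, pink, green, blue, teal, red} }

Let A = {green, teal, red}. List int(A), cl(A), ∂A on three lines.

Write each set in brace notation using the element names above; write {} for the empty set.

interior: largest open inside A is {} (from {})
cl via duality: int({gold, pink, blue}) = {blue}, so X∖{blue} = {gold, pink, green, teal, red}
cl∖int = {gold, pink, green, teal, red}

int(A) = {}
cl(A)  = {gold, pink, green, teal, red}
∂A     = {gold, pink, green, teal, red}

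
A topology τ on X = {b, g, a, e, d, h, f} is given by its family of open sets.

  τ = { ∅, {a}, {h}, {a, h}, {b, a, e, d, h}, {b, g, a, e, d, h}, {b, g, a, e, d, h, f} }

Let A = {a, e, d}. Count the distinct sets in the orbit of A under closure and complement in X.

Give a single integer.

6

closure: X∖int(X∖A) = X∖{h} = {b, g, a, e, d, f}
Let k=closure and c=complement:
  1. A     = {a, e, d}
  2. kA    = {b, g, a, e, d, f}
  3. cA    = {b, g, h, f}
  4. ckA   = {h}
  5. kcA   = {b, g, e, d, h, f}
  6. ckcA  = {a}
— saturated at 6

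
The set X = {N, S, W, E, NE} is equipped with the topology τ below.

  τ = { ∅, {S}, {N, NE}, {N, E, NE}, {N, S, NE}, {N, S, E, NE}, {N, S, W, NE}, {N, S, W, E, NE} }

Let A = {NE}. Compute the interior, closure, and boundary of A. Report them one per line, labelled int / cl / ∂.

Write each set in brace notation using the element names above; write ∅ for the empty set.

int(A) = ∅
cl(A)  = {N, W, E, NE}
∂A     = {N, W, E, NE}

opens ⊆ A: ∅; union → int = ∅
complement {N, S, W, E}; its interior {S}; cl(A) = X∖{S} = {N, W, E, NE}
boundary = {N, W, E, NE} ∖ ∅ = {N, W, E, NE}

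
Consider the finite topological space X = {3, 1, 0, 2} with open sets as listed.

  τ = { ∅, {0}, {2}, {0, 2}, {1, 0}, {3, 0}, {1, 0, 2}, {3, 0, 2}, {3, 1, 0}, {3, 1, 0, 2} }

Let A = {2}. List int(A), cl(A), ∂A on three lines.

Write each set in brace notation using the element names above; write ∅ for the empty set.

opens ⊆ A: ∅, {2}; union → int = {2}
complement {3, 1, 0}; its interior {3, 1, 0}; cl(A) = X∖{3, 1, 0} = {2}
boundary = {2} ∖ {2} = ∅

int(A) = {2}
cl(A)  = {2}
∂A     = ∅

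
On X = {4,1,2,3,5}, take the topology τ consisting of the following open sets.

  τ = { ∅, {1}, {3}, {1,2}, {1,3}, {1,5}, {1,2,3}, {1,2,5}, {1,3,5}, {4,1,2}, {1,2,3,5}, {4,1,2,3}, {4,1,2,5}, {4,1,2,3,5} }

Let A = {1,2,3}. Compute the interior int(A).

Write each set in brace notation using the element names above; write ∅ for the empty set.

interior: largest open inside A is {1,2,3} (from ∅, {3}, {1}, {1,2}, {1,3}, {1,2,3})

{1,2,3}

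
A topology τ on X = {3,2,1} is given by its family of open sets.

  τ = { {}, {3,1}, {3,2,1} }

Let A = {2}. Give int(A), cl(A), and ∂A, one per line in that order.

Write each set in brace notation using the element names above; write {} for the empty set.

U open, U⊆A: {}. int(A) = ⋃ = {}
X∖A={3,1}, int(X∖A)={3,1}, hence cl(A)={2}
∂A: remove int from cl → {2}

int(A) = {}
cl(A)  = {2}
∂A     = {2}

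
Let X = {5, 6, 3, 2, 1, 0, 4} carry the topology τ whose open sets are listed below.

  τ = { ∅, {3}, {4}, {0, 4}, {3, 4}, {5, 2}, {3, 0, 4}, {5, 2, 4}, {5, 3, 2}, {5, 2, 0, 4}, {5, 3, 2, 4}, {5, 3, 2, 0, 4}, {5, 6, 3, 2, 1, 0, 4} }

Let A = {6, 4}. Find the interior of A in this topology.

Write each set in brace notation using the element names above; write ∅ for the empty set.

U open, U⊆A: ∅, {4}. int(A) = ⋃ = {4}

{4}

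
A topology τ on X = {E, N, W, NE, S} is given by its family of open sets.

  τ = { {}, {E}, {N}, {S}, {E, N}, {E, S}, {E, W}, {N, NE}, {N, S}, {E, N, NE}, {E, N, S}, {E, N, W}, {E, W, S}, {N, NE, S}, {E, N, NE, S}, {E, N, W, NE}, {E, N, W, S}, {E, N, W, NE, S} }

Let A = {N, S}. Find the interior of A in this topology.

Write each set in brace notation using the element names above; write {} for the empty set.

U open, U⊆A: {}, {N}, {S}, {N, S}. int(A) = ⋃ = {N, S}

{N, S}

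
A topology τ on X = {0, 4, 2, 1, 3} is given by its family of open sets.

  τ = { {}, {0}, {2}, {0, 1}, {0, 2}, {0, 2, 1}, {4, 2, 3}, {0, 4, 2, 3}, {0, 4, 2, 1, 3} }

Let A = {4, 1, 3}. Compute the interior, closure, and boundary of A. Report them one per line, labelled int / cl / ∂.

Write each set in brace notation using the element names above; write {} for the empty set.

interior: largest open inside A is {} (from {})
cl via duality: int({0, 2}) = {0, 2}, so X∖{0, 2} = {4, 1, 3}
cl∖int = {4, 1, 3}

int(A) = {}
cl(A)  = {4, 1, 3}
∂A     = {4, 1, 3}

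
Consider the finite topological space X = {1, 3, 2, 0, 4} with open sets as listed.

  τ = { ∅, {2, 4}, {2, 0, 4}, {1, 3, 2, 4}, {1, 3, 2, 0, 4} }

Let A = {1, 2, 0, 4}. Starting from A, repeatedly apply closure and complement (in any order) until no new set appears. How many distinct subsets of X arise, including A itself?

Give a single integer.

6

X∖A={3}, int(X∖A)=∅, hence cl(A)={1, 3, 2, 0, 4}
Orbit (k=closure, c=complement):
  1. A     = {1, 2, 0, 4}
  2. kA    = {1, 3, 2, 0, 4}
  3. cA    = {3}
  4. ckA   = ∅
  5. kcA   = {1, 3}
  6. ckcA  = {2, 0, 4}
(closed under both — stop)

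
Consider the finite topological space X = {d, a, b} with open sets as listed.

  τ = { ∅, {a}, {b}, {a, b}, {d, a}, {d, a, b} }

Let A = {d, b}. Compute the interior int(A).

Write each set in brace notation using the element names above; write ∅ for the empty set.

interior: largest open inside A is {b} (from ∅, {b})

{b}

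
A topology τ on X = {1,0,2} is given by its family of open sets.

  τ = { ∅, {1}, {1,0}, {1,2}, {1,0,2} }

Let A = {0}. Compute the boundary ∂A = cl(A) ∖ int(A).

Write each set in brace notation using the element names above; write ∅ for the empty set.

{0}

interior: largest open inside A is ∅ (from ∅)
cl via duality: int({1,2}) = {1,2}, so X∖{1,2} = {0}
cl∖int = {0}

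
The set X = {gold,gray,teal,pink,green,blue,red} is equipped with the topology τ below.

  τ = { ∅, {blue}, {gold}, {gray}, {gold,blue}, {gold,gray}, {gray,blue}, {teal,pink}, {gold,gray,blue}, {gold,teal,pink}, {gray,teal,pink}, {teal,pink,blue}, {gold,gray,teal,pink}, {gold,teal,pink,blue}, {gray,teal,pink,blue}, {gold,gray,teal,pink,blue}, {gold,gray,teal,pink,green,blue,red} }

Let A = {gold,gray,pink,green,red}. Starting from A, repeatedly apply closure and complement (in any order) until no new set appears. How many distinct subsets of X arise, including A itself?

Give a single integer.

10

cl via duality: int({teal,blue}) = {blue}, so X∖{blue} = {gold,gray,teal,pink,green,red}
Write k for closure, c for complement:
  1. A     = {gold,gray,pink,green,red}
  2. kA    = {gold,gray,teal,pink,green,red}
  3. cA    = {teal,blue}
  4. ckA   = {blue}
  5. kcA   = {teal,pink,green,blue,red}
  6. kckA  = {green,blue,red}
  7. ckcA  = {gold,gray}
  8. ckckA = {gold,gray,teal,pink}
  9. kckcA = {gold,gray,green,red}
  10. ckckcA = {teal,pink,blue}
applying k or c yields no new set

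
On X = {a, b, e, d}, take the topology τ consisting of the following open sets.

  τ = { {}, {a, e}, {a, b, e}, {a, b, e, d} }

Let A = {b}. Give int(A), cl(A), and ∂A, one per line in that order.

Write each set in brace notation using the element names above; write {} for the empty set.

U open, U⊆A: {}. int(A) = ⋃ = {}
X∖A={a, e, d}, int(X∖A)={a, e}, hence cl(A)={b, d}
∂A: remove int from cl → {b, d}

int(A) = {}
cl(A)  = {b, d}
∂A     = {b, d}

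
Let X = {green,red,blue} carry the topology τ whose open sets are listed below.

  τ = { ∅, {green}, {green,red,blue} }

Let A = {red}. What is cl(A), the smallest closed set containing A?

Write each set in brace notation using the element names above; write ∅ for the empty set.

{red,blue}

cl via duality: int({green,blue}) = {green}, so X∖{green} = {red,blue}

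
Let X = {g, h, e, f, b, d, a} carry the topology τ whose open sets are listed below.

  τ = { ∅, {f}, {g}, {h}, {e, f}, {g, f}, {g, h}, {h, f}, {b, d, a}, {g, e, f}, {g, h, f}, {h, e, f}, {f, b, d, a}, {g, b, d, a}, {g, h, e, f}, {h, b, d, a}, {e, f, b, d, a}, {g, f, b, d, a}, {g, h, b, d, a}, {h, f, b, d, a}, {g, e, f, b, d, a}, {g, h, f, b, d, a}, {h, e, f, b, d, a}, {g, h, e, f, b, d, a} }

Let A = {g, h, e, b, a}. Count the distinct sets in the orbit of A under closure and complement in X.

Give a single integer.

8

cl via duality: int({f, d}) = {f}, so X∖{f} = {g, h, e, b, d, a}
Write k for closure, c for complement:
  1. A     = {g, h, e, b, a}
  2. kA    = {g, h, e, b, d, a}
  3. cA    = {f, d}
  4. ckA   = {f}
  5. kcA   = {e, f, b, d, a}
  6. kckA  = {e, f}
  7. ckcA  = {g, h}
  8. ckckA = {g, h, b, d, a}
applying k or c yields no new set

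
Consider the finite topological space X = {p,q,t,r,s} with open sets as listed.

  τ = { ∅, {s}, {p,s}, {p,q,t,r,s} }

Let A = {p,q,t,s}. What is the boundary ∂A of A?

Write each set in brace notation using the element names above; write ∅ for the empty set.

opens ⊆ A: ∅, {s}, {p,s}; union → int = {p,s}
complement {r}; its interior ∅; cl(A) = X∖∅ = {p,q,t,r,s}
boundary = {p,q,t,r,s} ∖ {p,s} = {q,t,r}

{q,t,r}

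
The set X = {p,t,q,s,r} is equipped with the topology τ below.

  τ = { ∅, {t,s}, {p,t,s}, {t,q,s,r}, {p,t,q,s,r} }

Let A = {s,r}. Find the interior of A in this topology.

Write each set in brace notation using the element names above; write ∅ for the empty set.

U open, U⊆A: ∅. int(A) = ⋃ = ∅

∅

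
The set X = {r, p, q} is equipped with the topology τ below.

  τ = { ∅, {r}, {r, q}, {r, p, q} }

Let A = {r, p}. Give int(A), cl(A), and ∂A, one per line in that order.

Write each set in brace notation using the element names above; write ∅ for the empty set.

int(A) = {r}
cl(A)  = {r, p, q}
∂A     = {p, q}

opens ⊆ A: ∅, {r}; union → int = {r}
complement {q}; its interior ∅; cl(A) = X∖∅ = {r, p, q}
boundary = {r, p, q} ∖ {r} = {p, q}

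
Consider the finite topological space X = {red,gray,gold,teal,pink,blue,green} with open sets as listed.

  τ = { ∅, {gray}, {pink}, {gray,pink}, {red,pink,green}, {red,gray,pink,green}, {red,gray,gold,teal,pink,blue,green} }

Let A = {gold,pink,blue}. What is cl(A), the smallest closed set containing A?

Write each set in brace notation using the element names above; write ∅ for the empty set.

{red,gold,teal,pink,blue,green}

X∖A={red,gray,teal,green}, int(X∖A)={gray}, hence cl(A)={red,gold,teal,pink,blue,green}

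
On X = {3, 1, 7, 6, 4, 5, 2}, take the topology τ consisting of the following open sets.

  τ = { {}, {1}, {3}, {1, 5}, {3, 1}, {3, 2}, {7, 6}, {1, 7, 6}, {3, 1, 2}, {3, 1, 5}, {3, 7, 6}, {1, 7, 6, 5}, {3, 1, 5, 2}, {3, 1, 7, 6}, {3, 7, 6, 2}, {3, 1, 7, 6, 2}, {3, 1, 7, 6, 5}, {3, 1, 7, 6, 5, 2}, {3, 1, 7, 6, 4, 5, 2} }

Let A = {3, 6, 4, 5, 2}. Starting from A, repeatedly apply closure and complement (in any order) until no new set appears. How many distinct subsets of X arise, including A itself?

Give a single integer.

cl via duality: int({1, 7}) = {1}, so X∖{1} = {3, 7, 6, 4, 5, 2}
Write k for closure, c for complement:
  1. A     = {3, 6, 4, 5, 2}
  2. kA    = {3, 7, 6, 4, 5, 2}
  3. cA    = {1, 7}
  4. ckA   = {1}
  5. kcA   = {1, 7, 6, 4, 5}
  6. kckA  = {1, 4, 5}
  7. ckcA  = {3, 2}
  8. ckckA = {3, 7, 6, 2}
  9. kckcA = {3, 4, 2}
  10. kckckA = {3, 7, 6, 4, 2}
  11. ckckcA = {1, 7, 6, 5}
  12. ckckckA = {1, 5}
applying k or c yields no new set

12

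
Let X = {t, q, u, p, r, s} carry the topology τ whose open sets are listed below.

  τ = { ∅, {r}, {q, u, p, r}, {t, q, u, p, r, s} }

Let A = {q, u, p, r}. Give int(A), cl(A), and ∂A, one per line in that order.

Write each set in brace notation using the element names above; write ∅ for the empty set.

int(A) = {q, u, p, r}
cl(A)  = {t, q, u, p, r, s}
∂A     = {t, s}

opens ⊆ A: ∅, {r}, {q, u, p, r}; union → int = {q, u, p, r}
complement {t, s}; its interior ∅; cl(A) = X∖∅ = {t, q, u, p, r, s}
boundary = {t, q, u, p, r, s} ∖ {q, u, p, r} = {t, s}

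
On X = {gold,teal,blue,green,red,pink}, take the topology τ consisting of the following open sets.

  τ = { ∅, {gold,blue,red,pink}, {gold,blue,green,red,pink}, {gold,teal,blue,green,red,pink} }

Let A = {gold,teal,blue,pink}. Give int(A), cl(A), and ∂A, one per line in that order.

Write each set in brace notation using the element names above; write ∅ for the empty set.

int(A) = ∅
cl(A)  = {gold,teal,blue,green,red,pink}
∂A     = {gold,teal,blue,green,red,pink}

open subsets of A: ∅; so int(A) = ∅
closure: X∖int(X∖A) = X∖∅ = {gold,teal,blue,green,red,pink}
∂A = {gold,teal,blue,green,red,pink} minus ∅ = {gold,teal,blue,green,red,pink}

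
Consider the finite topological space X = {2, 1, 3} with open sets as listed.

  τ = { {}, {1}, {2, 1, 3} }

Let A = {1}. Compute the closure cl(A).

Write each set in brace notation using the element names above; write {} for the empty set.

{2, 1, 3}

complement {2, 3}; its interior {}; cl(A) = X∖{} = {2, 1, 3}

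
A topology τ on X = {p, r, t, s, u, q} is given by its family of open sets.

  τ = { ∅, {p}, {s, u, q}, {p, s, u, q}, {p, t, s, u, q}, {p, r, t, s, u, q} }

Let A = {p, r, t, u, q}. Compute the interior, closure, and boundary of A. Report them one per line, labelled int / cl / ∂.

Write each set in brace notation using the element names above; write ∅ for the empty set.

opens ⊆ A: ∅, {p}; union → int = {p}
complement {s}; its interior ∅; cl(A) = X∖∅ = {p, r, t, s, u, q}
boundary = {p, r, t, s, u, q} ∖ {p} = {r, t, s, u, q}

int(A) = {p}
cl(A)  = {p, r, t, s, u, q}
∂A     = {r, t, s, u, q}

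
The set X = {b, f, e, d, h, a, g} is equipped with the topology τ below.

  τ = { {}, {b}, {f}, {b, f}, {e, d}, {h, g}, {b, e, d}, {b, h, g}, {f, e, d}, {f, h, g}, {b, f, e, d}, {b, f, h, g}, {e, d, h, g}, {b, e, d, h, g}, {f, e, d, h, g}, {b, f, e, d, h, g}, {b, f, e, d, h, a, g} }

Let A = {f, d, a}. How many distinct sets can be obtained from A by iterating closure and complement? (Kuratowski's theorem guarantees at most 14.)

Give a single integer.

10

X∖A={b, e, h, g}, int(X∖A)={b, h, g}, hence cl(A)={f, e, d, a}
Orbit (k=closure, c=complement):
  1. A     = {f, d, a}
  2. kA    = {f, e, d, a}
  3. cA    = {b, e, h, g}
  4. ckA   = {b, h, g}
  5. kcA   = {b, e, d, h, a, g}
  6. kckA  = {b, h, a, g}
  7. ckcA  = {f}
  8. ckckA = {f, e, d}
  9. kckcA = {f, a}
  10. ckckcA = {b, e, d, h, g}
(closed under both — stop)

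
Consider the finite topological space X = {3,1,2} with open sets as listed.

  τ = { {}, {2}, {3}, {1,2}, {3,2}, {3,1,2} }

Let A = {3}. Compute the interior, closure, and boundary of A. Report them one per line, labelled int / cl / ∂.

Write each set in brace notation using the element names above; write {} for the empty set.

int(A) = {3}
cl(A)  = {3}
∂A     = {}

interior: largest open inside A is {3} (from {}, {3})
cl via duality: int({1,2}) = {1,2}, so X∖{1,2} = {3}
cl∖int = {}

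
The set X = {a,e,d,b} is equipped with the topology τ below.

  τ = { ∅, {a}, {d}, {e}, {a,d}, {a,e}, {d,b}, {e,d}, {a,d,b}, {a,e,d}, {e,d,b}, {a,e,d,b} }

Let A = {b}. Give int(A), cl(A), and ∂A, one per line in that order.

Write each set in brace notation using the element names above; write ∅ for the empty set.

int(A) = ∅
cl(A)  = {b}
∂A     = {b}

opens ⊆ A: ∅; union → int = ∅
complement {a,e,d}; its interior {a,e,d}; cl(A) = X∖{a,e,d} = {b}
boundary = {b} ∖ ∅ = {b}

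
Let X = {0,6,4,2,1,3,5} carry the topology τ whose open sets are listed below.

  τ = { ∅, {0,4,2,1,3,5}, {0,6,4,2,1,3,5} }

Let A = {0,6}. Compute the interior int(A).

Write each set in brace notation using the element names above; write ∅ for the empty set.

interior: largest open inside A is ∅ (from ∅)

∅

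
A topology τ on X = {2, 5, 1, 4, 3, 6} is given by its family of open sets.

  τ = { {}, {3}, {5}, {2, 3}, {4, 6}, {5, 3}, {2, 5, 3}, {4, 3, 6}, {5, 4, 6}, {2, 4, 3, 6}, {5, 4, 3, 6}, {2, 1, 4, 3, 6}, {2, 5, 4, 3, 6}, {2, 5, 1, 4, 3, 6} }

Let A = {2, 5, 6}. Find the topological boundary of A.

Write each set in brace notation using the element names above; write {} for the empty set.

{2, 1, 4, 6}

interior: largest open inside A is {5} (from {}, {5})
cl via duality: int({1, 4, 3}) = {3}, so X∖{3} = {2, 5, 1, 4, 6}
cl∖int = {2, 1, 4, 6}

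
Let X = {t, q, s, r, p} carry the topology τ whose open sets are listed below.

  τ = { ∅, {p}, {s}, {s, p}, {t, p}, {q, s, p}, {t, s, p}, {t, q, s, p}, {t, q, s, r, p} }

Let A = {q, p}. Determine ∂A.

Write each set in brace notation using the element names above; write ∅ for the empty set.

opens ⊆ A: ∅, {p}; union → int = {p}
complement {t, s, r}; its interior {s}; cl(A) = X∖{s} = {t, q, r, p}
boundary = {t, q, r, p} ∖ {p} = {t, q, r}

{t, q, r}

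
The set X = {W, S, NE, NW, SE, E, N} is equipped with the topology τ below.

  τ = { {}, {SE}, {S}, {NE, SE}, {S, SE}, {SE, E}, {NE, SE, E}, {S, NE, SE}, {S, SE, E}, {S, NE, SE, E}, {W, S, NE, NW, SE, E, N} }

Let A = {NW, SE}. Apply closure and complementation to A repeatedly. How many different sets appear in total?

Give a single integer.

8

closure: X∖int(X∖A) = X∖{S} = {W, NE, NW, SE, E, N}
Let k=closure and c=complement:
  1. A     = {NW, SE}
  2. kA    = {W, NE, NW, SE, E, N}
  3. cA    = {W, S, NE, E, N}
  4. ckA   = {S}
  5. kcA   = {W, S, NE, NW, E, N}
  6. kckA  = {W, S, NW, N}
  7. ckcA  = {SE}
  8. ckckA = {NE, SE, E}
— saturated at 8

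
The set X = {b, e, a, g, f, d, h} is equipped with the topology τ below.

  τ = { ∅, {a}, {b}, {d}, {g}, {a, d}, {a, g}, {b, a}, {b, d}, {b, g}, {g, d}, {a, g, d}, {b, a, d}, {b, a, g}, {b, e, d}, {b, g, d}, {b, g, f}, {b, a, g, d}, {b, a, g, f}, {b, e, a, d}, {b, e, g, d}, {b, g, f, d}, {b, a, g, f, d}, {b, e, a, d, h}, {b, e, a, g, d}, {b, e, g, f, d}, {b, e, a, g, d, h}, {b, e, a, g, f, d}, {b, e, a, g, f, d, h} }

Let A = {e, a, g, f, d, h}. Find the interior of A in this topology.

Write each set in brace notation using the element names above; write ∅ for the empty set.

U open, U⊆A: ∅, {a}, {g}, {d}, {g, d}, {a, d}, {a, g}, {a, g, d}. int(A) = ⋃ = {a, g, d}

{a, g, d}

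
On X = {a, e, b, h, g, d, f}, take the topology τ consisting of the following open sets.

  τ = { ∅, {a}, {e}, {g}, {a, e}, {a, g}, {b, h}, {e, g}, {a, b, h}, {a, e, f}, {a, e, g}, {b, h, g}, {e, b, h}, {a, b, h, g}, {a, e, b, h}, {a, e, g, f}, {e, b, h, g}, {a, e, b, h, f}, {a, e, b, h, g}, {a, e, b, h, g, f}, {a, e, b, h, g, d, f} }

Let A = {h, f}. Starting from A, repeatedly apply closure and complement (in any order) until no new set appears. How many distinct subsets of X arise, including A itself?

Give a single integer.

complement {a, e, b, g, d}; its interior {a, e, g}; cl(A) = X∖{a, e, g} = {b, h, d, f}
With k = closure, c = complement:
  1. A     = {h, f}
  2. kA    = {b, h, d, f}
  3. cA    = {a, e, b, g, d}
  4. ckA   = {a, e, g}
  5. kcA   = {a, e, b, h, g, d, f}
  6. kckA  = {a, e, g, d, f}
  7. ckcA  = ∅
  8. ckckA = {b, h}
  9. kckckA = {b, h, d}
  10. ckckckA = {a, e, g, f}
k, c of each give nothing new

10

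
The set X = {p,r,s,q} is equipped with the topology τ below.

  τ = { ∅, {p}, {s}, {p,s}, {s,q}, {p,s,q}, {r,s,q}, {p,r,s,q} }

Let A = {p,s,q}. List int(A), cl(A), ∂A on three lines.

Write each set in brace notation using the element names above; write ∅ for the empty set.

open subsets of A: ∅, {s}, {p}, {s,q}, {p,s}, {p,s,q}; so int(A) = {p,s,q}
closure: X∖int(X∖A) = X∖∅ = {p,r,s,q}
∂A = {p,r,s,q} minus {p,s,q} = {r}

int(A) = {p,s,q}
cl(A)  = {p,r,s,q}
∂A     = {r}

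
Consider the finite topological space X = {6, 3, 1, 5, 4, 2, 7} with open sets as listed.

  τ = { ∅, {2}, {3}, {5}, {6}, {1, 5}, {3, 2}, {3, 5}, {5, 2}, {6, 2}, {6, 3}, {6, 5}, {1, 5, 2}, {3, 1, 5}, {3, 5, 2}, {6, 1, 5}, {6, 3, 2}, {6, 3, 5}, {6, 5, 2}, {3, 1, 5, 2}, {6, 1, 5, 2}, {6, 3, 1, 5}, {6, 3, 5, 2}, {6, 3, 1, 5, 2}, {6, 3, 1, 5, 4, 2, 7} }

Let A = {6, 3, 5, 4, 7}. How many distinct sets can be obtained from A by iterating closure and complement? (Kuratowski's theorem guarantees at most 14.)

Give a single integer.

cl via duality: int({1, 2}) = {2}, so X∖{2} = {6, 3, 1, 5, 4, 7}
Write k for closure, c for complement:
  1. A     = {6, 3, 5, 4, 7}
  2. kA    = {6, 3, 1, 5, 4, 7}
  3. cA    = {1, 2}
  4. ckA   = {2}
  5. kcA   = {1, 4, 2, 7}
  6. kckA  = {4, 2, 7}
  7. ckcA  = {6, 3, 5}
  8. ckckA = {6, 3, 1, 5}
applying k or c yields no new set

8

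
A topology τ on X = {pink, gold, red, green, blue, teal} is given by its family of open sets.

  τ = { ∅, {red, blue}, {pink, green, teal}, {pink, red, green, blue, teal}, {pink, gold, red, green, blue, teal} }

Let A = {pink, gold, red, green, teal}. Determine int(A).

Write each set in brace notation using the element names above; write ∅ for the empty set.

{pink, green, teal}

opens ⊆ A: ∅, {pink, green, teal}; union → int = {pink, green, teal}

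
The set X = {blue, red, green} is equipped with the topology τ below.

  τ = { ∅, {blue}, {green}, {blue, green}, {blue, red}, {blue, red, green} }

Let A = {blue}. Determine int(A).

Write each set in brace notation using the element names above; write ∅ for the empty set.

opens ⊆ A: ∅, {blue}; union → int = {blue}

{blue}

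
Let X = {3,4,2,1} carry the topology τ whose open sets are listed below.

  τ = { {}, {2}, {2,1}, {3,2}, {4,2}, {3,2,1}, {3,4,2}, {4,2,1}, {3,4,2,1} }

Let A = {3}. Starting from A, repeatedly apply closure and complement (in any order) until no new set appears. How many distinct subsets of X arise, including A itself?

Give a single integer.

4

X∖A={4,2,1}, int(X∖A)={4,2,1}, hence cl(A)={3}
Orbit (k=closure, c=complement):
  1. A     = {3}
  2. cA    = {4,2,1}
  3. kcA   = {3,4,2,1}
  4. ckcA  = {}
(closed under both — stop)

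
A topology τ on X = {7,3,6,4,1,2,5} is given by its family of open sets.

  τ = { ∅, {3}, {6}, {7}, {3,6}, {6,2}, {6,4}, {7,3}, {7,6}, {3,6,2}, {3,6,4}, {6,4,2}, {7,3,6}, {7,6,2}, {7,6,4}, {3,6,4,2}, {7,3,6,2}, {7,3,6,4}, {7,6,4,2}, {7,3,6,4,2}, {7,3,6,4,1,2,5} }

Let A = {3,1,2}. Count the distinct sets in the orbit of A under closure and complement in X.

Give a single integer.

complement {7,6,4,5}; its interior {7,6,4}; cl(A) = X∖{7,6,4} = {3,1,2,5}
With k = closure, c = complement:
  1. A     = {3,1,2}
  2. kA    = {3,1,2,5}
  3. cA    = {7,6,4,5}
  4. ckA   = {7,6,4}
  5. kcA   = {7,6,4,1,2,5}
  6. ckcA  = {3}
  7. kckcA = {3,1,5}
  8. ckckcA = {7,6,4,2}
k, c of each give nothing new

8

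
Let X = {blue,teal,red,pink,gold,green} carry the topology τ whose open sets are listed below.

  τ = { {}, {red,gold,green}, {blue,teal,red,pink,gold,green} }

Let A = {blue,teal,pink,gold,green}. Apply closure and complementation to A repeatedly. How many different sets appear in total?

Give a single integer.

X∖A={red}, int(X∖A)={}, hence cl(A)={blue,teal,red,pink,gold,green}
Orbit (k=closure, c=complement):
  1. A     = {blue,teal,pink,gold,green}
  2. kA    = {blue,teal,red,pink,gold,green}
  3. cA    = {red}
  4. ckA   = {}
(closed under both — stop)

4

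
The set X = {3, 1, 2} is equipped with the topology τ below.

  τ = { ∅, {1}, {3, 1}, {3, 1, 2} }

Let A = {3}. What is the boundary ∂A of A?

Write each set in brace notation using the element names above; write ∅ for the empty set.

open subsets of A: ∅; so int(A) = ∅
closure: X∖int(X∖A) = X∖{1} = {3, 2}
∂A = {3, 2} minus ∅ = {3, 2}

{3, 2}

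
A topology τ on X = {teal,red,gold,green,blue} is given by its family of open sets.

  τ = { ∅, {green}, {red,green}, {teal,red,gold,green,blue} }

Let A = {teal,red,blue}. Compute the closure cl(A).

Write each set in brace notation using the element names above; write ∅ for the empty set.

closure: X∖int(X∖A) = X∖{green} = {teal,red,gold,blue}

{teal,red,gold,blue}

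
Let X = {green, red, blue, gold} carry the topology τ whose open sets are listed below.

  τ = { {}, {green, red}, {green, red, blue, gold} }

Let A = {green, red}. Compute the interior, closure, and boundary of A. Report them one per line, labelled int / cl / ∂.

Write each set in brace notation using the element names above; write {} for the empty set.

int(A) = {green, red}
cl(A)  = {green, red, blue, gold}
∂A     = {blue, gold}

U open, U⊆A: {}, {green, red}. int(A) = ⋃ = {green, red}
X∖A={blue, gold}, int(X∖A)={}, hence cl(A)={green, red, blue, gold}
∂A: remove int from cl → {blue, gold}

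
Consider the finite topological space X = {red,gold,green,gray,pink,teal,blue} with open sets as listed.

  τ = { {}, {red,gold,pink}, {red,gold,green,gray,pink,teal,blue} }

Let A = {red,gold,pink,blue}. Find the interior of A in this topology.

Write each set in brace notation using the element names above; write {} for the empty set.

{red,gold,pink}

opens ⊆ A: {}, {red,gold,pink}; union → int = {red,gold,pink}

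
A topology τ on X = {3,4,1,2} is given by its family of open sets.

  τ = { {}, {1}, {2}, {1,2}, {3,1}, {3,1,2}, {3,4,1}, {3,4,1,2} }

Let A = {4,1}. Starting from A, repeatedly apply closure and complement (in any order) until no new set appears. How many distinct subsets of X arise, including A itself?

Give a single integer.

complement {3,2}; its interior {2}; cl(A) = X∖{2} = {3,4,1}
With k = closure, c = complement:
  1. A     = {4,1}
  2. kA    = {3,4,1}
  3. cA    = {3,2}
  4. ckA   = {2}
  5. kcA   = {3,4,2}
  6. ckcA  = {1}
k, c of each give nothing new

6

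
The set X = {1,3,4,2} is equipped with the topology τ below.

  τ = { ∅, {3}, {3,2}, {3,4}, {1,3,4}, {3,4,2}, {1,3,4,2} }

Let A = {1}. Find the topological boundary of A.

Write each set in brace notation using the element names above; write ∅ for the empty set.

interior: largest open inside A is ∅ (from ∅)
cl via duality: int({3,4,2}) = {3,4,2}, so X∖{3,4,2} = {1}
cl∖int = {1}

{1}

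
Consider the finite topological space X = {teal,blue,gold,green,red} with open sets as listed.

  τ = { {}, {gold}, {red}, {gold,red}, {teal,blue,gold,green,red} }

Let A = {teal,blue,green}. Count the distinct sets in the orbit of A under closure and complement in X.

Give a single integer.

closure: X∖int(X∖A) = X∖{gold,red} = {teal,blue,green}
Let k=closure and c=complement:
  1. A     = {teal,blue,green}
  2. cA    = {gold,red}
  3. kcA   = {teal,blue,gold,green,red}
  4. ckcA  = {}
— saturated at 4

4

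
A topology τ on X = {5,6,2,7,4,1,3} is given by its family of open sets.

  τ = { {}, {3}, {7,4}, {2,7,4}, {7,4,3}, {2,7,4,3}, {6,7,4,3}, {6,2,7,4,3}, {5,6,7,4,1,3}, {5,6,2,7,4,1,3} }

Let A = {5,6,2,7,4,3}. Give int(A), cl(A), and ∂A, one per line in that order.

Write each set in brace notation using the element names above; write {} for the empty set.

int(A) = {6,2,7,4,3}
cl(A)  = {5,6,2,7,4,1,3}
∂A     = {5,1}

open subsets of A: {}, {3}, {7,4}, {7,4,3}, {2,7,4}, {2,7,4,3}, {6,7,4,3}, {6,2,7,4,3}; so int(A) = {6,2,7,4,3}
closure: X∖int(X∖A) = X∖{} = {5,6,2,7,4,1,3}
∂A = {5,6,2,7,4,1,3} minus {6,2,7,4,3} = {5,1}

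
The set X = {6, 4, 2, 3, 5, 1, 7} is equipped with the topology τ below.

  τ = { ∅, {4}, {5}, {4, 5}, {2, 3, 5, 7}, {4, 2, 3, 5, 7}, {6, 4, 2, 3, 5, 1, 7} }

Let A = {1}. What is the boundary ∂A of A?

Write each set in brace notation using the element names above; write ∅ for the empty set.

{6, 1}

opens ⊆ A: ∅; union → int = ∅
complement {6, 4, 2, 3, 5, 7}; its interior {4, 2, 3, 5, 7}; cl(A) = X∖{4, 2, 3, 5, 7} = {6, 1}
boundary = {6, 1} ∖ ∅ = {6, 1}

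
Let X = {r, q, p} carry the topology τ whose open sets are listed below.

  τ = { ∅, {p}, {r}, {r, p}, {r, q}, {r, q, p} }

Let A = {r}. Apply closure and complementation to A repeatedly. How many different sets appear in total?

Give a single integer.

X∖A={q, p}, int(X∖A)={p}, hence cl(A)={r, q}
Orbit (k=closure, c=complement):
  1. A     = {r}
  2. kA    = {r, q}
  3. cA    = {q, p}
  4. ckA   = {p}
(closed under both — stop)

4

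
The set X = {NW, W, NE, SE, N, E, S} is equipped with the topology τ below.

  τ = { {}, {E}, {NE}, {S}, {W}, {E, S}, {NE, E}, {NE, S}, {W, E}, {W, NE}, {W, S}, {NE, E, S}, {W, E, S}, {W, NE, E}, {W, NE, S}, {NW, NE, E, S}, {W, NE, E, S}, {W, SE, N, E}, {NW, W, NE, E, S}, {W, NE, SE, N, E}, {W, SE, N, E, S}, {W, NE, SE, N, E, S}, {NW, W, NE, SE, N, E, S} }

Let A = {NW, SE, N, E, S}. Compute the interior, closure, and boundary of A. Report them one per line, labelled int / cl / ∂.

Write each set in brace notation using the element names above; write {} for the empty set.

U open, U⊆A: {}, {S}, {E}, {E, S}. int(A) = ⋃ = {E, S}
X∖A={W, NE}, int(X∖A)={W, NE}, hence cl(A)={NW, SE, N, E, S}
∂A: remove int from cl → {NW, SE, N}

int(A) = {E, S}
cl(A)  = {NW, SE, N, E, S}
∂A     = {NW, SE, N}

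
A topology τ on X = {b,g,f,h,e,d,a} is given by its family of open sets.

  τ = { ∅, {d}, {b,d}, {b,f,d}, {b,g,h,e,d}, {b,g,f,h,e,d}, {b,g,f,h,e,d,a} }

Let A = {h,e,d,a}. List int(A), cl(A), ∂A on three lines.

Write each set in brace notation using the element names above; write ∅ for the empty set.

int(A) = {d}
cl(A)  = {b,g,f,h,e,d,a}
∂A     = {b,g,f,h,e,a}

U open, U⊆A: ∅, {d}. int(A) = ⋃ = {d}
X∖A={b,g,f}, int(X∖A)=∅, hence cl(A)={b,g,f,h,e,d,a}
∂A: remove int from cl → {b,g,f,h,e,a}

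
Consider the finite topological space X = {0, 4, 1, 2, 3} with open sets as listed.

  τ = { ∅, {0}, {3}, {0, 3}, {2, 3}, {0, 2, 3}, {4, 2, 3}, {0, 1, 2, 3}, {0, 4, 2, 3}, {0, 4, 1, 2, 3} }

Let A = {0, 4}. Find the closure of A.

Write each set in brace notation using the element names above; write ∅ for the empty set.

{0, 4, 1}

X∖A={1, 2, 3}, int(X∖A)={2, 3}, hence cl(A)={0, 4, 1}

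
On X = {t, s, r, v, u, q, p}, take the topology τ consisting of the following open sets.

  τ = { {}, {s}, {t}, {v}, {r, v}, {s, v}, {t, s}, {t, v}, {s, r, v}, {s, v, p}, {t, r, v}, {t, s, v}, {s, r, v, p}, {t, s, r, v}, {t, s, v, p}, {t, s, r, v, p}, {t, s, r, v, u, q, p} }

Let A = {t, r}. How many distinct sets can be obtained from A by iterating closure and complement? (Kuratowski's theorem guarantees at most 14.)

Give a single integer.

X∖A={s, v, u, q, p}, int(X∖A)={s, v, p}, hence cl(A)={t, r, u, q}
Orbit (k=closure, c=complement):
  1. A     = {t, r}
  2. kA    = {t, r, u, q}
  3. cA    = {s, v, u, q, p}
  4. ckA   = {s, v, p}
  5. kcA   = {s, r, v, u, q, p}
  6. ckcA  = {t}
  7. kckcA = {t, u, q}
  8. ckckcA = {s, r, v, p}
(closed under both — stop)

8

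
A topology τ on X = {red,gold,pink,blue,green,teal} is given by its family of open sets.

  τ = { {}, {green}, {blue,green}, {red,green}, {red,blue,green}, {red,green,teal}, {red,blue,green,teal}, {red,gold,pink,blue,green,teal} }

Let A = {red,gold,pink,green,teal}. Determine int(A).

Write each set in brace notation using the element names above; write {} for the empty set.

{red,green,teal}

open subsets of A: {}, {green}, {red,green}, {red,green,teal}; so int(A) = {red,green,teal}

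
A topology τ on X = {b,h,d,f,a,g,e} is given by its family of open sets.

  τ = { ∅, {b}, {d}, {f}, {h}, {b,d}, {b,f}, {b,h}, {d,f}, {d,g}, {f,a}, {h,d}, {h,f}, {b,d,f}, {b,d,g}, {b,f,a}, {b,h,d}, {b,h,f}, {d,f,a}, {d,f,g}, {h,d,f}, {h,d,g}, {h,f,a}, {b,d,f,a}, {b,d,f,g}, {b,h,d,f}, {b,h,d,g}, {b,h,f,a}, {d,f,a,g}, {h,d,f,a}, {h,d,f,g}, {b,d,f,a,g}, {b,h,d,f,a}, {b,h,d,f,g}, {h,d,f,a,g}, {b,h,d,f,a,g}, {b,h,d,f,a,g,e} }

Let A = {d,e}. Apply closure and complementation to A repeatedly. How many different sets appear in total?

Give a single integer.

X∖A={b,h,f,a,g}, int(X∖A)={b,h,f,a}, hence cl(A)={d,g,e}
Orbit (k=closure, c=complement):
  1. A     = {d,e}
  2. kA    = {d,g,e}
  3. cA    = {b,h,f,a,g}
  4. ckA   = {b,h,f,a}
  5. kcA   = {b,h,f,a,g,e}
  6. kckA  = {b,h,f,a,e}
  7. ckcA  = {d}
  8. ckckA = {d,g}
(closed under both — stop)

8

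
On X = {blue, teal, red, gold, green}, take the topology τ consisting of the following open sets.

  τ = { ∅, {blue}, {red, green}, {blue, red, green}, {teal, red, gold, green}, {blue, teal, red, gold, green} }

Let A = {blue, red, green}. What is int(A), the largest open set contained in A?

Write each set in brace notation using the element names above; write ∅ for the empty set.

{blue, red, green}

U open, U⊆A: ∅, {blue}, {red, green}, {blue, red, green}. int(A) = ⋃ = {blue, red, green}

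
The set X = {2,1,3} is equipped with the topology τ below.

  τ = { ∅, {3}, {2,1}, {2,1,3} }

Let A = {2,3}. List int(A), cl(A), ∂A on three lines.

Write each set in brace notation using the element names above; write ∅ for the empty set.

U open, U⊆A: ∅, {3}. int(A) = ⋃ = {3}
X∖A={1}, int(X∖A)=∅, hence cl(A)={2,1,3}
∂A: remove int from cl → {2,1}

int(A) = {3}
cl(A)  = {2,1,3}
∂A     = {2,1}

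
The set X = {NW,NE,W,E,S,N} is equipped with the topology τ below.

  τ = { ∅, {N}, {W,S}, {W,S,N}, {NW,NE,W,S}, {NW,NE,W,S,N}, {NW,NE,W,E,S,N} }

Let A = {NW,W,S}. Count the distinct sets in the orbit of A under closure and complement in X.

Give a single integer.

cl via duality: int({NE,E,N}) = {N}, so X∖{N} = {NW,NE,W,E,S}
Write k for closure, c for complement:
  1. A     = {NW,W,S}
  2. kA    = {NW,NE,W,E,S}
  3. cA    = {NE,E,N}
  4. ckA   = {N}
  5. kcA   = {NW,NE,E,N}
  6. kckA  = {E,N}
  7. ckcA  = {W,S}
  8. ckckA = {NW,NE,W,S}
applying k or c yields no new set

8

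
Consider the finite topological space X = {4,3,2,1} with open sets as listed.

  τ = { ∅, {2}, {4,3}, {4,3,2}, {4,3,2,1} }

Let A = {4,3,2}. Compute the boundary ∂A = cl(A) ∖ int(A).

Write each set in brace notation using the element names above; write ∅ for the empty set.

open subsets of A: ∅, {2}, {4,3}, {4,3,2}; so int(A) = {4,3,2}
closure: X∖int(X∖A) = X∖∅ = {4,3,2,1}
∂A = {4,3,2,1} minus {4,3,2} = {1}

{1}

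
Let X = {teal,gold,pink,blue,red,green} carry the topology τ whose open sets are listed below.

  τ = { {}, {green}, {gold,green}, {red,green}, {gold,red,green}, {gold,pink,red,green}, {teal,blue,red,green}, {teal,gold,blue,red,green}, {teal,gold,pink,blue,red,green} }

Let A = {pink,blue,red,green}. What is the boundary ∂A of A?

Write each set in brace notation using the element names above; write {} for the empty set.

U open, U⊆A: {}, {green}, {red,green}. int(A) = ⋃ = {red,green}
X∖A={teal,gold}, int(X∖A)={}, hence cl(A)={teal,gold,pink,blue,red,green}
∂A: remove int from cl → {teal,gold,pink,blue}

{teal,gold,pink,blue}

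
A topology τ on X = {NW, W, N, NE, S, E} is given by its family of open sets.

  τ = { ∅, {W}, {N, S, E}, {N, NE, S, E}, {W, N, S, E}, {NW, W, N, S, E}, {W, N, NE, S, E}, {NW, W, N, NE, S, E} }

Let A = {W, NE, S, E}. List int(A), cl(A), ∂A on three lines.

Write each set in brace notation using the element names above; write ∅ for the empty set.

U open, U⊆A: ∅, {W}. int(A) = ⋃ = {W}
X∖A={NW, N}, int(X∖A)=∅, hence cl(A)={NW, W, N, NE, S, E}
∂A: remove int from cl → {NW, N, NE, S, E}

int(A) = {W}
cl(A)  = {NW, W, N, NE, S, E}
∂A     = {NW, N, NE, S, E}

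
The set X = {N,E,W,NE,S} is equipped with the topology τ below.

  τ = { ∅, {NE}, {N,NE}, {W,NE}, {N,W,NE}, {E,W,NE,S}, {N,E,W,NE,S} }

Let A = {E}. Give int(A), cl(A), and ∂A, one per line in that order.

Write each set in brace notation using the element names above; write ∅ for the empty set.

int(A) = ∅
cl(A)  = {E,S}
∂A     = {E,S}

opens ⊆ A: ∅; union → int = ∅
complement {N,W,NE,S}; its interior {N,W,NE}; cl(A) = X∖{N,W,NE} = {E,S}
boundary = {E,S} ∖ ∅ = {E,S}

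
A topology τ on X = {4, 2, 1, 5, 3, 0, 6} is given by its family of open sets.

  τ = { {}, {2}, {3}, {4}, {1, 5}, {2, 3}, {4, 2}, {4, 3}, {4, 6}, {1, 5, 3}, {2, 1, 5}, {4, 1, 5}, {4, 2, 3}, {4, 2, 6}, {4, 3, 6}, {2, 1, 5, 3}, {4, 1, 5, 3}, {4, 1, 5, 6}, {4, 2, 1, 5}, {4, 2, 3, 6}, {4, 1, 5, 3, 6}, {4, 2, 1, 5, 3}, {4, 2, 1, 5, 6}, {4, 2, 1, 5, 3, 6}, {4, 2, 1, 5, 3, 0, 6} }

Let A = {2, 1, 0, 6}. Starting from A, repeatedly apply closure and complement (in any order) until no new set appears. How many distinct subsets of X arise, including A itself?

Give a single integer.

closure: X∖int(X∖A) = X∖{4, 3} = {2, 1, 5, 0, 6}
Let k=closure and c=complement:
  1. A     = {2, 1, 0, 6}
  2. kA    = {2, 1, 5, 0, 6}
  3. cA    = {4, 5, 3}
  4. ckA   = {4, 3}
  5. kcA   = {4, 1, 5, 3, 0, 6}
  6. kckA  = {4, 3, 0, 6}
  7. ckcA  = {2}
  8. ckckA = {2, 1, 5}
  9. kckcA = {2, 0}
  10. kckckA = {2, 1, 5, 0}
  11. ckckcA = {4, 1, 5, 3, 6}
  12. ckckckA = {4, 3, 6}
— saturated at 12

12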